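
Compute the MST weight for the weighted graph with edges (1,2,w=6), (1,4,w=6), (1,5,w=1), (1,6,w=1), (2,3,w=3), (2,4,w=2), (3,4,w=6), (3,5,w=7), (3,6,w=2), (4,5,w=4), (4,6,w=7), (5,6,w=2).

Apply Kruskal's algorithm (sort edges by weight, add if no cycle):

Sorted edges by weight:
  (1,6) w=1
  (1,5) w=1
  (2,4) w=2
  (3,6) w=2
  (5,6) w=2
  (2,3) w=3
  (4,5) w=4
  (1,4) w=6
  (1,2) w=6
  (3,4) w=6
  (3,5) w=7
  (4,6) w=7

Add edge (1,6) w=1 -- no cycle. Running total: 1
Add edge (1,5) w=1 -- no cycle. Running total: 2
Add edge (2,4) w=2 -- no cycle. Running total: 4
Add edge (3,6) w=2 -- no cycle. Running total: 6
Skip edge (5,6) w=2 -- would create cycle
Add edge (2,3) w=3 -- no cycle. Running total: 9

MST edges: (1,6,w=1), (1,5,w=1), (2,4,w=2), (3,6,w=2), (2,3,w=3)
Total MST weight: 1 + 1 + 2 + 2 + 3 = 9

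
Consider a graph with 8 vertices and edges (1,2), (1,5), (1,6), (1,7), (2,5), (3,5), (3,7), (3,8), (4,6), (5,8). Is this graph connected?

Step 1: Build adjacency list from edges:
  1: 2, 5, 6, 7
  2: 1, 5
  3: 5, 7, 8
  4: 6
  5: 1, 2, 3, 8
  6: 1, 4
  7: 1, 3
  8: 3, 5

Step 2: Run BFS/DFS from vertex 1:
  Visited: {1, 2, 5, 6, 7, 3, 8, 4}
  Reached 8 of 8 vertices

Step 3: All 8 vertices reached from vertex 1, so the graph is connected.
Answer: Yes, the graph is connected.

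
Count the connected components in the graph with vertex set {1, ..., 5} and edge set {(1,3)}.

Step 1: Build adjacency list from edges:
  1: 3
  2: (none)
  3: 1
  4: (none)
  5: (none)

Step 2: Run BFS/DFS from vertex 1:
  Visited: {1, 3}
  Reached 2 of 5 vertices

Step 3: Only 2 of 5 vertices reached. Graph is disconnected.
Connected components: {1, 3}, {2}, {4}, {5}
Number of connected components: 4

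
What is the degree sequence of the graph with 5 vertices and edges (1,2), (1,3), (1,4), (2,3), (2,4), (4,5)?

Step 1: Count edges incident to each vertex:
  deg(1) = 3 (neighbors: 2, 3, 4)
  deg(2) = 3 (neighbors: 1, 3, 4)
  deg(3) = 2 (neighbors: 1, 2)
  deg(4) = 3 (neighbors: 1, 2, 5)
  deg(5) = 1 (neighbors: 4)

Step 2: Sort degrees in non-increasing order:
  Degrees: [3, 3, 2, 3, 1] -> sorted: [3, 3, 3, 2, 1]

Degree sequence: [3, 3, 3, 2, 1]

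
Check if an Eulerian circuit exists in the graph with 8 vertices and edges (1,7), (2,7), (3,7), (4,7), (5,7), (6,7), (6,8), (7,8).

Step 1: Find the degree of each vertex:
  deg(1) = 1
  deg(2) = 1
  deg(3) = 1
  deg(4) = 1
  deg(5) = 1
  deg(6) = 2
  deg(7) = 7
  deg(8) = 2

Step 2: Count vertices with odd degree:
  Odd-degree vertices: 1, 2, 3, 4, 5, 7 (6 total)

Step 3: Apply Euler's theorem:
  - Eulerian circuit exists iff graph is connected and all vertices have even degree
  - Eulerian path exists iff graph is connected and has 0 or 2 odd-degree vertices

Graph has 6 odd-degree vertices (need 0 or 2).
Neither Eulerian path nor Eulerian circuit exists.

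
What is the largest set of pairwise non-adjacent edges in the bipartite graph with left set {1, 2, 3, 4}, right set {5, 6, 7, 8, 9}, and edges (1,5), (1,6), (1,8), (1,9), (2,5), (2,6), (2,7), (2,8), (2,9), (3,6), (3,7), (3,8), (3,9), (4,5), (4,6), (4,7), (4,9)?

Step 1: List the neighbors of each left vertex:
  1: 5, 6, 8, 9
  2: 5, 6, 7, 8, 9
  3: 6, 7, 8, 9
  4: 5, 6, 7, 9

Step 2: Greedily match left vertices, then look for augmenting paths:
  Match 1 -- 5
  Match 2 -- 6
  Match 3 -- 7
  Match 4 -- 9
  No augmenting path remains.

Step 3: Verify this is maximum:
  Matching size 4 = min(|L|, |R|) = min(4, 5), which is an upper bound, so this matching is maximum.

Maximum matching: {(1,5), (2,6), (3,7), (4,9)}
Size: 4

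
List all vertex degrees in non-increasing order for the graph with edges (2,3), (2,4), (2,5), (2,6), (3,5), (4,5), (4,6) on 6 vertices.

Step 1: Count edges incident to each vertex:
  deg(1) = 0 (neighbors: none)
  deg(2) = 4 (neighbors: 3, 4, 5, 6)
  deg(3) = 2 (neighbors: 2, 5)
  deg(4) = 3 (neighbors: 2, 5, 6)
  deg(5) = 3 (neighbors: 2, 3, 4)
  deg(6) = 2 (neighbors: 2, 4)

Step 2: Sort degrees in non-increasing order:
  Degrees: [0, 4, 2, 3, 3, 2] -> sorted: [4, 3, 3, 2, 2, 0]

Degree sequence: [4, 3, 3, 2, 2, 0]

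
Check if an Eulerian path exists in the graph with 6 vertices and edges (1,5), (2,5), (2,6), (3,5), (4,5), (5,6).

Step 1: Find the degree of each vertex:
  deg(1) = 1
  deg(2) = 2
  deg(3) = 1
  deg(4) = 1
  deg(5) = 5
  deg(6) = 2

Step 2: Count vertices with odd degree:
  Odd-degree vertices: 1, 3, 4, 5 (4 total)

Step 3: Apply Euler's theorem:
  - Eulerian circuit exists iff graph is connected and all vertices have even degree
  - Eulerian path exists iff graph is connected and has 0 or 2 odd-degree vertices

Graph has 4 odd-degree vertices (need 0 or 2).
Neither Eulerian path nor Eulerian circuit exists.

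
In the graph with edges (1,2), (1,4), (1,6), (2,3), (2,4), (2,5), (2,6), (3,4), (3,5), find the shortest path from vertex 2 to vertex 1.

Step 1: Build adjacency list:
  1: 2, 4, 6
  2: 1, 3, 4, 5, 6
  3: 2, 4, 5
  4: 1, 2, 3
  5: 2, 3
  6: 1, 2

Step 2: BFS from vertex 2 to find shortest path to 1:
  vertex 1 reached at distance 1

Step 3: Shortest path: 2 -> 1
Path length: 1 edge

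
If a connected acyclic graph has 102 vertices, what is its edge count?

A tree on n vertices always has exactly n - 1 edges.
For n = 102: edges = 102 - 1 = 101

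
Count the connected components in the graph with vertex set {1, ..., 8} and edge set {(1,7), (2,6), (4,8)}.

Step 1: Build adjacency list from edges:
  1: 7
  2: 6
  3: (none)
  4: 8
  5: (none)
  6: 2
  7: 1
  8: 4

Step 2: Run BFS/DFS from vertex 1:
  Visited: {1, 7}
  Reached 2 of 8 vertices

Step 3: Only 2 of 8 vertices reached. Graph is disconnected.
Connected components: {1, 7}, {2, 6}, {3}, {4, 8}, {5}
Number of connected components: 5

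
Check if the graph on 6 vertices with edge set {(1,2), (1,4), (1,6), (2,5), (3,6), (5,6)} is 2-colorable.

Step 1: Attempt 2-coloring using BFS:
  Start at vertex 1, assign color 0
  Color vertex 2 with color 1 (neighbor of 1)
  Color vertex 4 with color 1 (neighbor of 1)
  Color vertex 6 with color 1 (neighbor of 1)
  Color vertex 5 with color 0 (neighbor of 2)
  Color vertex 3 with color 0 (neighbor of 6)

Step 2: 2-coloring succeeded. No conflicts found.
  Set A (color 0): {1, 3, 5}
  Set B (color 1): {2, 4, 6}

The graph is bipartite with partition {1, 3, 5}, {2, 4, 6}.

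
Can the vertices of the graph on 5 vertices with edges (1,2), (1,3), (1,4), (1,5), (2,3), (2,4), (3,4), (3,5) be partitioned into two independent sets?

Step 1: Attempt 2-coloring using BFS:
  Start at vertex 1, assign color 0
  Color vertex 2 with color 1 (neighbor of 1)
  Color vertex 3 with color 1 (neighbor of 1)
  Color vertex 4 with color 1 (neighbor of 1)
  Color vertex 5 with color 1 (neighbor of 1)

Step 2: Conflict found! Vertices 2 and 3 are adjacent but have the same color.
This means the graph contains an odd cycle.

The graph is NOT bipartite.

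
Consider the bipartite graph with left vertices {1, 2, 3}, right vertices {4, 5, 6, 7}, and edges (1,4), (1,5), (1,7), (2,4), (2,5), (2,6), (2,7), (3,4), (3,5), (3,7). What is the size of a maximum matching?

Step 1: List the neighbors of each left vertex:
  1: 4, 5, 7
  2: 4, 5, 6, 7
  3: 4, 5, 7

Step 2: Greedily match left vertices, then look for augmenting paths:
  Match 1 -- 4
  Match 2 -- 5
  Match 3 -- 7
  No augmenting path remains.

Step 3: Verify this is maximum:
  Matching size 3 = min(|L|, |R|) = min(3, 4), which is an upper bound, so this matching is maximum.

Maximum matching: {(1,4), (2,5), (3,7)}
Size: 3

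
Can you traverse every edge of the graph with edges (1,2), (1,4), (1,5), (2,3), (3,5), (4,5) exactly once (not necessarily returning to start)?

Step 1: Find the degree of each vertex:
  deg(1) = 3
  deg(2) = 2
  deg(3) = 2
  deg(4) = 2
  deg(5) = 3

Step 2: Count vertices with odd degree:
  Odd-degree vertices: 1, 5 (2 total)

Step 3: Apply Euler's theorem:
  - Eulerian circuit exists iff graph is connected and all vertices have even degree
  - Eulerian path exists iff graph is connected and has 0 or 2 odd-degree vertices

Graph is connected with exactly 2 odd-degree vertices (1, 5).
Eulerian path exists (starting and ending at the odd-degree vertices), but no Eulerian circuit.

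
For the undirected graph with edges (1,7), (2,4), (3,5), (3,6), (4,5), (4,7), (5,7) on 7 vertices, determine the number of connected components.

Step 1: Build adjacency list from edges:
  1: 7
  2: 4
  3: 5, 6
  4: 2, 5, 7
  5: 3, 4, 7
  6: 3
  7: 1, 4, 5

Step 2: Run BFS/DFS from vertex 1:
  Visited: {1, 7, 4, 5, 2, 3, 6}
  Reached 7 of 7 vertices

Step 3: All 7 vertices reached from vertex 1, so the graph is connected.
Number of connected components: 1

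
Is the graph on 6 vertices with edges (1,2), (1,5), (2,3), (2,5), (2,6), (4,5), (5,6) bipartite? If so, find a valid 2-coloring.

Step 1: Attempt 2-coloring using BFS:
  Start at vertex 1, assign color 0
  Color vertex 2 with color 1 (neighbor of 1)
  Color vertex 5 with color 1 (neighbor of 1)
  Color vertex 3 with color 0 (neighbor of 2)

Step 2: Conflict found! Vertices 2 and 5 are adjacent but have the same color.
This means the graph contains an odd cycle.

The graph is NOT bipartite.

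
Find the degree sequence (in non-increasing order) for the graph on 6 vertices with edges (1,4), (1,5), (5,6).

Step 1: Count edges incident to each vertex:
  deg(1) = 2 (neighbors: 4, 5)
  deg(2) = 0 (neighbors: none)
  deg(3) = 0 (neighbors: none)
  deg(4) = 1 (neighbors: 1)
  deg(5) = 2 (neighbors: 1, 6)
  deg(6) = 1 (neighbors: 5)

Step 2: Sort degrees in non-increasing order:
  Degrees: [2, 0, 0, 1, 2, 1] -> sorted: [2, 2, 1, 1, 0, 0]

Degree sequence: [2, 2, 1, 1, 0, 0]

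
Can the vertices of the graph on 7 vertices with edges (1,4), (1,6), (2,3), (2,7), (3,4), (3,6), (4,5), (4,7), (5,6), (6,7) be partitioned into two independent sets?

Step 1: Attempt 2-coloring using BFS:
  Start at vertex 1, assign color 0
  Color vertex 4 with color 1 (neighbor of 1)
  Color vertex 6 with color 1 (neighbor of 1)
  Color vertex 3 with color 0 (neighbor of 4)
  Color vertex 5 with color 0 (neighbor of 4)
  Color vertex 7 with color 0 (neighbor of 4)
  Color vertex 2 with color 1 (neighbor of 3)

Step 2: 2-coloring succeeded. No conflicts found.
  Set A (color 0): {1, 3, 5, 7}
  Set B (color 1): {2, 4, 6}

The graph is bipartite with partition {1, 3, 5, 7}, {2, 4, 6}.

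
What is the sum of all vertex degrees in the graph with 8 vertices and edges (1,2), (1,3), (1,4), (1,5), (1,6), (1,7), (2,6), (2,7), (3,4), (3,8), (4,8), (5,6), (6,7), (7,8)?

Step 1: Count edges incident to each vertex:
  deg(1) = 6 (neighbors: 2, 3, 4, 5, 6, 7)
  deg(2) = 3 (neighbors: 1, 6, 7)
  deg(3) = 3 (neighbors: 1, 4, 8)
  deg(4) = 3 (neighbors: 1, 3, 8)
  deg(5) = 2 (neighbors: 1, 6)
  deg(6) = 4 (neighbors: 1, 2, 5, 7)
  deg(7) = 4 (neighbors: 1, 2, 6, 8)
  deg(8) = 3 (neighbors: 3, 4, 7)

Step 2: Sum all degrees:
  6 + 3 + 3 + 3 + 2 + 4 + 4 + 3 = 28

Verification: sum of degrees = 2 * |E| = 2 * 14 = 28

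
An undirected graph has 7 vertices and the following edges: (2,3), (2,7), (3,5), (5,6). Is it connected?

Step 1: Build adjacency list from edges:
  1: (none)
  2: 3, 7
  3: 2, 5
  4: (none)
  5: 3, 6
  6: 5
  7: 2

Step 2: Run BFS/DFS from vertex 1:
  Visited: {1}
  Reached 1 of 7 vertices

Step 3: Only 1 of 7 vertices reached. Graph is disconnected.
Connected components: {1}, {2, 3, 5, 6, 7}, {4}
Answer: No, the graph is not connected (3 components).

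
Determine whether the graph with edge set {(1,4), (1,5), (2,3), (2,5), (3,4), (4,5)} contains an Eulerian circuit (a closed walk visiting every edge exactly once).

Step 1: Find the degree of each vertex:
  deg(1) = 2
  deg(2) = 2
  deg(3) = 2
  deg(4) = 3
  deg(5) = 3

Step 2: Count vertices with odd degree:
  Odd-degree vertices: 4, 5 (2 total)

Step 3: Apply Euler's theorem:
  - Eulerian circuit exists iff graph is connected and all vertices have even degree
  - Eulerian path exists iff graph is connected and has 0 or 2 odd-degree vertices

Graph is connected with exactly 2 odd-degree vertices (4, 5).
Eulerian path exists (starting and ending at the odd-degree vertices), but no Eulerian circuit.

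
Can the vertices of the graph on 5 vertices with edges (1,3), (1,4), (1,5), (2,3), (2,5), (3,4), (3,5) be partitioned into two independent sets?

Step 1: Attempt 2-coloring using BFS:
  Start at vertex 1, assign color 0
  Color vertex 3 with color 1 (neighbor of 1)
  Color vertex 4 with color 1 (neighbor of 1)
  Color vertex 5 with color 1 (neighbor of 1)
  Color vertex 2 with color 0 (neighbor of 3)

Step 2: Conflict found! Vertices 3 and 4 are adjacent but have the same color.
This means the graph contains an odd cycle.

The graph is NOT bipartite.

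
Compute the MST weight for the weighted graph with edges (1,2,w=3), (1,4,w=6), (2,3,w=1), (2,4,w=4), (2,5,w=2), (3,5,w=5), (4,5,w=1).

Apply Kruskal's algorithm (sort edges by weight, add if no cycle):

Sorted edges by weight:
  (2,3) w=1
  (4,5) w=1
  (2,5) w=2
  (1,2) w=3
  (2,4) w=4
  (3,5) w=5
  (1,4) w=6

Add edge (2,3) w=1 -- no cycle. Running total: 1
Add edge (4,5) w=1 -- no cycle. Running total: 2
Add edge (2,5) w=2 -- no cycle. Running total: 4
Add edge (1,2) w=3 -- no cycle. Running total: 7

MST edges: (2,3,w=1), (4,5,w=1), (2,5,w=2), (1,2,w=3)
Total MST weight: 1 + 1 + 2 + 3 = 7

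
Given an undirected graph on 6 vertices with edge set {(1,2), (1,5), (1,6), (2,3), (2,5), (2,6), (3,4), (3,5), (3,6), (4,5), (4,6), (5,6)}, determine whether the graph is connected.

Step 1: Build adjacency list from edges:
  1: 2, 5, 6
  2: 1, 3, 5, 6
  3: 2, 4, 5, 6
  4: 3, 5, 6
  5: 1, 2, 3, 4, 6
  6: 1, 2, 3, 4, 5

Step 2: Run BFS/DFS from vertex 1:
  Visited: {1, 2, 5, 6, 3, 4}
  Reached 6 of 6 vertices

Step 3: All 6 vertices reached from vertex 1, so the graph is connected.
Answer: Yes, the graph is connected.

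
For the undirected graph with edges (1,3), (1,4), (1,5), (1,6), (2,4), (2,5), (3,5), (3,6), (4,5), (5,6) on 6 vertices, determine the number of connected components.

Step 1: Build adjacency list from edges:
  1: 3, 4, 5, 6
  2: 4, 5
  3: 1, 5, 6
  4: 1, 2, 5
  5: 1, 2, 3, 4, 6
  6: 1, 3, 5

Step 2: Run BFS/DFS from vertex 1:
  Visited: {1, 3, 4, 5, 6, 2}
  Reached 6 of 6 vertices

Step 3: All 6 vertices reached from vertex 1, so the graph is connected.
Number of connected components: 1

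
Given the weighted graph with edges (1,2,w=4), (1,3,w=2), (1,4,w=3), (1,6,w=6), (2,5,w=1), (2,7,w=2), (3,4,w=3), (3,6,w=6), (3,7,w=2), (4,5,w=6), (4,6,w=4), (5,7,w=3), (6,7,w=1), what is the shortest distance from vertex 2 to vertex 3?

Step 1: Build adjacency list with weights:
  1: 2(w=4), 3(w=2), 4(w=3), 6(w=6)
  2: 1(w=4), 5(w=1), 7(w=2)
  3: 1(w=2), 4(w=3), 6(w=6), 7(w=2)
  4: 1(w=3), 3(w=3), 5(w=6), 6(w=4)
  5: 2(w=1), 4(w=6), 7(w=3)
  6: 1(w=6), 3(w=6), 4(w=4), 7(w=1)
  7: 2(w=2), 3(w=2), 5(w=3), 6(w=1)

Step 2: Apply Dijkstra's algorithm from vertex 2:
  Visit vertex 2 (distance=0)
    Update dist[1] = 4
    Update dist[5] = 1
    Update dist[7] = 2
  Visit vertex 5 (distance=1)
    Update dist[4] = 7
  Visit vertex 7 (distance=2)
    Update dist[3] = 4
    Update dist[6] = 3
  Visit vertex 6 (distance=3)
  Visit vertex 1 (distance=4)
  Visit vertex 3 (distance=4)

Step 3: Shortest path: 2 -> 7 -> 3
Total weight: 2 + 2 = 4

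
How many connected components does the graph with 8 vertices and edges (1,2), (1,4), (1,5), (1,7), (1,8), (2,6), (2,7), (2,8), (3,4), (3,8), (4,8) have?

Step 1: Build adjacency list from edges:
  1: 2, 4, 5, 7, 8
  2: 1, 6, 7, 8
  3: 4, 8
  4: 1, 3, 8
  5: 1
  6: 2
  7: 1, 2
  8: 1, 2, 3, 4

Step 2: Run BFS/DFS from vertex 1:
  Visited: {1, 2, 4, 5, 7, 8, 6, 3}
  Reached 8 of 8 vertices

Step 3: All 8 vertices reached from vertex 1, so the graph is connected.
Number of connected components: 1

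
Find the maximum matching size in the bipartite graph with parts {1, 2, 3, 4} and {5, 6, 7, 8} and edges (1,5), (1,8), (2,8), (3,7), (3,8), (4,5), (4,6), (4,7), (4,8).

Step 1: List the neighbors of each left vertex:
  1: 5, 8
  2: 8
  3: 7, 8
  4: 5, 6, 7, 8

Step 2: Greedily match left vertices, then look for augmenting paths:
  Match 1 -- 5
  Match 2 -- 8
  Match 3 -- 7
  Match 4 -- 6
  No augmenting path remains.

Step 3: Verify this is maximum:
  Matching size 4 = min(|L|, |R|) = min(4, 4), which is an upper bound, so this matching is maximum.

Maximum matching: {(1,5), (2,8), (3,7), (4,6)}
Size: 4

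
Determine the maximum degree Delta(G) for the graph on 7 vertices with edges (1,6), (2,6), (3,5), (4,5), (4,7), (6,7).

Step 1: Count edges incident to each vertex:
  deg(1) = 1 (neighbors: 6)
  deg(2) = 1 (neighbors: 6)
  deg(3) = 1 (neighbors: 5)
  deg(4) = 2 (neighbors: 5, 7)
  deg(5) = 2 (neighbors: 3, 4)
  deg(6) = 3 (neighbors: 1, 2, 7)
  deg(7) = 2 (neighbors: 4, 6)

Step 2: Find maximum:
  max(1, 1, 1, 2, 2, 3, 2) = 3 (vertex 6)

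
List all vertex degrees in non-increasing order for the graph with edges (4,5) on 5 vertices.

Step 1: Count edges incident to each vertex:
  deg(1) = 0 (neighbors: none)
  deg(2) = 0 (neighbors: none)
  deg(3) = 0 (neighbors: none)
  deg(4) = 1 (neighbors: 5)
  deg(5) = 1 (neighbors: 4)

Step 2: Sort degrees in non-increasing order:
  Degrees: [0, 0, 0, 1, 1] -> sorted: [1, 1, 0, 0, 0]

Degree sequence: [1, 1, 0, 0, 0]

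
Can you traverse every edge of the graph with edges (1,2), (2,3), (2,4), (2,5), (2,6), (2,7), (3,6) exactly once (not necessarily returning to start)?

Step 1: Find the degree of each vertex:
  deg(1) = 1
  deg(2) = 6
  deg(3) = 2
  deg(4) = 1
  deg(5) = 1
  deg(6) = 2
  deg(7) = 1

Step 2: Count vertices with odd degree:
  Odd-degree vertices: 1, 4, 5, 7 (4 total)

Step 3: Apply Euler's theorem:
  - Eulerian circuit exists iff graph is connected and all vertices have even degree
  - Eulerian path exists iff graph is connected and has 0 or 2 odd-degree vertices

Graph has 4 odd-degree vertices (need 0 or 2).
Neither Eulerian path nor Eulerian circuit exists.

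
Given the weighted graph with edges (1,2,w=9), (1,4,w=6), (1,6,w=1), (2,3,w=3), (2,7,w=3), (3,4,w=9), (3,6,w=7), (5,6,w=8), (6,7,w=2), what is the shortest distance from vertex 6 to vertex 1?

Step 1: Build adjacency list with weights:
  1: 2(w=9), 4(w=6), 6(w=1)
  2: 1(w=9), 3(w=3), 7(w=3)
  3: 2(w=3), 4(w=9), 6(w=7)
  4: 1(w=6), 3(w=9)
  5: 6(w=8)
  6: 1(w=1), 3(w=7), 5(w=8), 7(w=2)
  7: 2(w=3), 6(w=2)

Step 2: Apply Dijkstra's algorithm from vertex 6:
  Visit vertex 6 (distance=0)
    Update dist[1] = 1
    Update dist[3] = 7
    Update dist[5] = 8
    Update dist[7] = 2
  Visit vertex 1 (distance=1)
    Update dist[2] = 10
    Update dist[4] = 7

Step 3: Shortest path: 6 -> 1
Total weight: 1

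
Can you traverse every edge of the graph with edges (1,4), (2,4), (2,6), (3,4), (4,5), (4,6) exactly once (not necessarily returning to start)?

Step 1: Find the degree of each vertex:
  deg(1) = 1
  deg(2) = 2
  deg(3) = 1
  deg(4) = 5
  deg(5) = 1
  deg(6) = 2

Step 2: Count vertices with odd degree:
  Odd-degree vertices: 1, 3, 4, 5 (4 total)

Step 3: Apply Euler's theorem:
  - Eulerian circuit exists iff graph is connected and all vertices have even degree
  - Eulerian path exists iff graph is connected and has 0 or 2 odd-degree vertices

Graph has 4 odd-degree vertices (need 0 or 2).
Neither Eulerian path nor Eulerian circuit exists.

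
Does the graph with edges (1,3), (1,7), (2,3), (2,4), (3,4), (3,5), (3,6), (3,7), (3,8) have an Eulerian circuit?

Step 1: Find the degree of each vertex:
  deg(1) = 2
  deg(2) = 2
  deg(3) = 7
  deg(4) = 2
  deg(5) = 1
  deg(6) = 1
  deg(7) = 2
  deg(8) = 1

Step 2: Count vertices with odd degree:
  Odd-degree vertices: 3, 5, 6, 8 (4 total)

Step 3: Apply Euler's theorem:
  - Eulerian circuit exists iff graph is connected and all vertices have even degree
  - Eulerian path exists iff graph is connected and has 0 or 2 odd-degree vertices

Graph has 4 odd-degree vertices (need 0 or 2).
Neither Eulerian path nor Eulerian circuit exists.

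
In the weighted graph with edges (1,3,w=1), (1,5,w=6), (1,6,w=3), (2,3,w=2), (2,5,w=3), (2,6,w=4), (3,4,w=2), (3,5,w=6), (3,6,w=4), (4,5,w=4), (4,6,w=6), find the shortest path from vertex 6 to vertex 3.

Step 1: Build adjacency list with weights:
  1: 3(w=1), 5(w=6), 6(w=3)
  2: 3(w=2), 5(w=3), 6(w=4)
  3: 1(w=1), 2(w=2), 4(w=2), 5(w=6), 6(w=4)
  4: 3(w=2), 5(w=4), 6(w=6)
  5: 1(w=6), 2(w=3), 3(w=6), 4(w=4)
  6: 1(w=3), 2(w=4), 3(w=4), 4(w=6)

Step 2: Apply Dijkstra's algorithm from vertex 6:
  Visit vertex 6 (distance=0)
    Update dist[1] = 3
    Update dist[2] = 4
    Update dist[3] = 4
    Update dist[4] = 6
  Visit vertex 1 (distance=3)
    Update dist[5] = 9
  Visit vertex 2 (distance=4)
    Update dist[5] = 7
  Visit vertex 3 (distance=4)

Step 3: Shortest path: 6 -> 3
Total weight: 4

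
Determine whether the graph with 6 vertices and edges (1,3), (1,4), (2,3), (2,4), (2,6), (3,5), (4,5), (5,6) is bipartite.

Step 1: Attempt 2-coloring using BFS:
  Start at vertex 1, assign color 0
  Color vertex 3 with color 1 (neighbor of 1)
  Color vertex 4 with color 1 (neighbor of 1)
  Color vertex 2 with color 0 (neighbor of 3)
  Color vertex 5 with color 0 (neighbor of 3)
  Color vertex 6 with color 1 (neighbor of 2)

Step 2: 2-coloring succeeded. No conflicts found.
  Set A (color 0): {1, 2, 5}
  Set B (color 1): {3, 4, 6}

The graph is bipartite with partition {1, 2, 5}, {3, 4, 6}.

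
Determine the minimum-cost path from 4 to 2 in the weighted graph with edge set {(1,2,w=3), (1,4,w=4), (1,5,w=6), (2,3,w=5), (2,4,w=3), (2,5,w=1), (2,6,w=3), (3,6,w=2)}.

Step 1: Build adjacency list with weights:
  1: 2(w=3), 4(w=4), 5(w=6)
  2: 1(w=3), 3(w=5), 4(w=3), 5(w=1), 6(w=3)
  3: 2(w=5), 6(w=2)
  4: 1(w=4), 2(w=3)
  5: 1(w=6), 2(w=1)
  6: 2(w=3), 3(w=2)

Step 2: Apply Dijkstra's algorithm from vertex 4:
  Visit vertex 4 (distance=0)
    Update dist[1] = 4
    Update dist[2] = 3
  Visit vertex 2 (distance=3)
    Update dist[3] = 8
    Update dist[5] = 4
    Update dist[6] = 6

Step 3: Shortest path: 4 -> 2
Total weight: 3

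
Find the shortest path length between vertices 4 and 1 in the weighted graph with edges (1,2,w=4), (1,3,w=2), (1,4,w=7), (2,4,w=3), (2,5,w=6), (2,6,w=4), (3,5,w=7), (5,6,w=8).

Step 1: Build adjacency list with weights:
  1: 2(w=4), 3(w=2), 4(w=7)
  2: 1(w=4), 4(w=3), 5(w=6), 6(w=4)
  3: 1(w=2), 5(w=7)
  4: 1(w=7), 2(w=3)
  5: 2(w=6), 3(w=7), 6(w=8)
  6: 2(w=4), 5(w=8)

Step 2: Apply Dijkstra's algorithm from vertex 4:
  Visit vertex 4 (distance=0)
    Update dist[1] = 7
    Update dist[2] = 3
  Visit vertex 2 (distance=3)
    Update dist[5] = 9
    Update dist[6] = 7
  Visit vertex 1 (distance=7)
    Update dist[3] = 9

Step 3: Shortest path: 4 -> 1
Total weight: 7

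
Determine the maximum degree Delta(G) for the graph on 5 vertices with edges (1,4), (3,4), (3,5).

Step 1: Count edges incident to each vertex:
  deg(1) = 1 (neighbors: 4)
  deg(2) = 0 (neighbors: none)
  deg(3) = 2 (neighbors: 4, 5)
  deg(4) = 2 (neighbors: 1, 3)
  deg(5) = 1 (neighbors: 3)

Step 2: Find maximum:
  max(1, 0, 2, 2, 1) = 2 (vertex 3)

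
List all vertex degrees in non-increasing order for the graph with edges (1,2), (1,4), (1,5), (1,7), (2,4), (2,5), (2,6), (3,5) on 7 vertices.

Step 1: Count edges incident to each vertex:
  deg(1) = 4 (neighbors: 2, 4, 5, 7)
  deg(2) = 4 (neighbors: 1, 4, 5, 6)
  deg(3) = 1 (neighbors: 5)
  deg(4) = 2 (neighbors: 1, 2)
  deg(5) = 3 (neighbors: 1, 2, 3)
  deg(6) = 1 (neighbors: 2)
  deg(7) = 1 (neighbors: 1)

Step 2: Sort degrees in non-increasing order:
  Degrees: [4, 4, 1, 2, 3, 1, 1] -> sorted: [4, 4, 3, 2, 1, 1, 1]

Degree sequence: [4, 4, 3, 2, 1, 1, 1]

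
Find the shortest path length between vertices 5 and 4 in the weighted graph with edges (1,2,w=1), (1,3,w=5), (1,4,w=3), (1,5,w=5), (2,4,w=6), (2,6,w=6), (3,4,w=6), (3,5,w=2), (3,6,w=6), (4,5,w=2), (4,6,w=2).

Step 1: Build adjacency list with weights:
  1: 2(w=1), 3(w=5), 4(w=3), 5(w=5)
  2: 1(w=1), 4(w=6), 6(w=6)
  3: 1(w=5), 4(w=6), 5(w=2), 6(w=6)
  4: 1(w=3), 2(w=6), 3(w=6), 5(w=2), 6(w=2)
  5: 1(w=5), 3(w=2), 4(w=2)
  6: 2(w=6), 3(w=6), 4(w=2)

Step 2: Apply Dijkstra's algorithm from vertex 5:
  Visit vertex 5 (distance=0)
    Update dist[1] = 5
    Update dist[3] = 2
    Update dist[4] = 2
  Visit vertex 3 (distance=2)
    Update dist[6] = 8
  Visit vertex 4 (distance=2)
    Update dist[2] = 8
    Update dist[6] = 4

Step 3: Shortest path: 5 -> 4
Total weight: 2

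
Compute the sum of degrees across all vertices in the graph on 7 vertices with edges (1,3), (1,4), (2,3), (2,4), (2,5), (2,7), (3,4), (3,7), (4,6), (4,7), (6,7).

Step 1: Count edges incident to each vertex:
  deg(1) = 2 (neighbors: 3, 4)
  deg(2) = 4 (neighbors: 3, 4, 5, 7)
  deg(3) = 4 (neighbors: 1, 2, 4, 7)
  deg(4) = 5 (neighbors: 1, 2, 3, 6, 7)
  deg(5) = 1 (neighbors: 2)
  deg(6) = 2 (neighbors: 4, 7)
  deg(7) = 4 (neighbors: 2, 3, 4, 6)

Step 2: Sum all degrees:
  2 + 4 + 4 + 5 + 1 + 2 + 4 = 22

Verification: sum of degrees = 2 * |E| = 2 * 11 = 22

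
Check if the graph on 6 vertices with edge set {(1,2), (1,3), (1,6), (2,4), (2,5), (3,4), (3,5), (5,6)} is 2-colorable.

Step 1: Attempt 2-coloring using BFS:
  Start at vertex 1, assign color 0
  Color vertex 2 with color 1 (neighbor of 1)
  Color vertex 3 with color 1 (neighbor of 1)
  Color vertex 6 with color 1 (neighbor of 1)
  Color vertex 4 with color 0 (neighbor of 2)
  Color vertex 5 with color 0 (neighbor of 2)

Step 2: 2-coloring succeeded. No conflicts found.
  Set A (color 0): {1, 4, 5}
  Set B (color 1): {2, 3, 6}

The graph is bipartite with partition {1, 4, 5}, {2, 3, 6}.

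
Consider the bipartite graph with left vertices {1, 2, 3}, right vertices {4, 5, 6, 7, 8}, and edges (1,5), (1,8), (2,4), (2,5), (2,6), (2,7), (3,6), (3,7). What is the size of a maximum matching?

Step 1: List the neighbors of each left vertex:
  1: 5, 8
  2: 4, 5, 6, 7
  3: 6, 7

Step 2: Greedily match left vertices, then look for augmenting paths:
  Match 1 -- 5
  Match 2 -- 4
  Match 3 -- 6
  No augmenting path remains.

Step 3: Verify this is maximum:
  Matching size 3 = min(|L|, |R|) = min(3, 5), which is an upper bound, so this matching is maximum.

Maximum matching: {(1,5), (2,4), (3,6)}
Size: 3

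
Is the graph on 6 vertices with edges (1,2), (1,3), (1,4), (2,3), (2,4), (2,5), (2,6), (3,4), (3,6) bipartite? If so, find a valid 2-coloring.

Step 1: Attempt 2-coloring using BFS:
  Start at vertex 1, assign color 0
  Color vertex 2 with color 1 (neighbor of 1)
  Color vertex 3 with color 1 (neighbor of 1)
  Color vertex 4 with color 1 (neighbor of 1)

Step 2: Conflict found! Vertices 2 and 3 are adjacent but have the same color.
This means the graph contains an odd cycle.

The graph is NOT bipartite.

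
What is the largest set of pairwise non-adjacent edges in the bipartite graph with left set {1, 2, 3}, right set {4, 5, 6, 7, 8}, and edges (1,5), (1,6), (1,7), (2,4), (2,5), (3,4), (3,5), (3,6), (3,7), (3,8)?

Step 1: List the neighbors of each left vertex:
  1: 5, 6, 7
  2: 4, 5
  3: 4, 5, 6, 7, 8

Step 2: Greedily match left vertices, then look for augmenting paths:
  Match 1 -- 5
  Match 2 -- 4
  Match 3 -- 6
  No augmenting path remains.

Step 3: Verify this is maximum:
  Matching size 3 = min(|L|, |R|) = min(3, 5), which is an upper bound, so this matching is maximum.

Maximum matching: {(1,5), (2,4), (3,6)}
Size: 3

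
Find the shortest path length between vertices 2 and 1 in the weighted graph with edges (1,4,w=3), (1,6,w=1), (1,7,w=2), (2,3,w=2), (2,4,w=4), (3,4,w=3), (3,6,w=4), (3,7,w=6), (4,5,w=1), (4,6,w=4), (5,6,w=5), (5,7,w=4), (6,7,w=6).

Step 1: Build adjacency list with weights:
  1: 4(w=3), 6(w=1), 7(w=2)
  2: 3(w=2), 4(w=4)
  3: 2(w=2), 4(w=3), 6(w=4), 7(w=6)
  4: 1(w=3), 2(w=4), 3(w=3), 5(w=1), 6(w=4)
  5: 4(w=1), 6(w=5), 7(w=4)
  6: 1(w=1), 3(w=4), 4(w=4), 5(w=5), 7(w=6)
  7: 1(w=2), 3(w=6), 5(w=4), 6(w=6)

Step 2: Apply Dijkstra's algorithm from vertex 2:
  Visit vertex 2 (distance=0)
    Update dist[3] = 2
    Update dist[4] = 4
  Visit vertex 3 (distance=2)
    Update dist[6] = 6
    Update dist[7] = 8
  Visit vertex 4 (distance=4)
    Update dist[1] = 7
    Update dist[5] = 5
  Visit vertex 5 (distance=5)
  Visit vertex 6 (distance=6)
  Visit vertex 1 (distance=7)

Step 3: Shortest path: 2 -> 4 -> 1
Total weight: 4 + 3 = 7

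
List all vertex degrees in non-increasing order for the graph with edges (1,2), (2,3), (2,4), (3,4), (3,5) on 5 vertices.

Step 1: Count edges incident to each vertex:
  deg(1) = 1 (neighbors: 2)
  deg(2) = 3 (neighbors: 1, 3, 4)
  deg(3) = 3 (neighbors: 2, 4, 5)
  deg(4) = 2 (neighbors: 2, 3)
  deg(5) = 1 (neighbors: 3)

Step 2: Sort degrees in non-increasing order:
  Degrees: [1, 3, 3, 2, 1] -> sorted: [3, 3, 2, 1, 1]

Degree sequence: [3, 3, 2, 1, 1]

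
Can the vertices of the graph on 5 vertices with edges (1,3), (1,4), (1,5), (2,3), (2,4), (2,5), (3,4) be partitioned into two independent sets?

Step 1: Attempt 2-coloring using BFS:
  Start at vertex 1, assign color 0
  Color vertex 3 with color 1 (neighbor of 1)
  Color vertex 4 with color 1 (neighbor of 1)
  Color vertex 5 with color 1 (neighbor of 1)
  Color vertex 2 with color 0 (neighbor of 3)

Step 2: Conflict found! Vertices 3 and 4 are adjacent but have the same color.
This means the graph contains an odd cycle.

The graph is NOT bipartite.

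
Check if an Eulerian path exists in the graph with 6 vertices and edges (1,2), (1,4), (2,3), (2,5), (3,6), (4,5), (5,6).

Step 1: Find the degree of each vertex:
  deg(1) = 2
  deg(2) = 3
  deg(3) = 2
  deg(4) = 2
  deg(5) = 3
  deg(6) = 2

Step 2: Count vertices with odd degree:
  Odd-degree vertices: 2, 5 (2 total)

Step 3: Apply Euler's theorem:
  - Eulerian circuit exists iff graph is connected and all vertices have even degree
  - Eulerian path exists iff graph is connected and has 0 or 2 odd-degree vertices

Graph is connected with exactly 2 odd-degree vertices (2, 5).
Eulerian path exists (starting and ending at the odd-degree vertices), but no Eulerian circuit.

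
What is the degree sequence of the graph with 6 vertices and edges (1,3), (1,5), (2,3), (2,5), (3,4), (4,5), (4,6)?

Step 1: Count edges incident to each vertex:
  deg(1) = 2 (neighbors: 3, 5)
  deg(2) = 2 (neighbors: 3, 5)
  deg(3) = 3 (neighbors: 1, 2, 4)
  deg(4) = 3 (neighbors: 3, 5, 6)
  deg(5) = 3 (neighbors: 1, 2, 4)
  deg(6) = 1 (neighbors: 4)

Step 2: Sort degrees in non-increasing order:
  Degrees: [2, 2, 3, 3, 3, 1] -> sorted: [3, 3, 3, 2, 2, 1]

Degree sequence: [3, 3, 3, 2, 2, 1]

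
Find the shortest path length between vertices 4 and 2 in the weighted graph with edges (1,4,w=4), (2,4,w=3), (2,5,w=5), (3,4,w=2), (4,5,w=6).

Step 1: Build adjacency list with weights:
  1: 4(w=4)
  2: 4(w=3), 5(w=5)
  3: 4(w=2)
  4: 1(w=4), 2(w=3), 3(w=2), 5(w=6)
  5: 2(w=5), 4(w=6)

Step 2: Apply Dijkstra's algorithm from vertex 4:
  Visit vertex 4 (distance=0)
    Update dist[1] = 4
    Update dist[2] = 3
    Update dist[3] = 2
    Update dist[5] = 6
  Visit vertex 3 (distance=2)
  Visit vertex 2 (distance=3)

Step 3: Shortest path: 4 -> 2
Total weight: 3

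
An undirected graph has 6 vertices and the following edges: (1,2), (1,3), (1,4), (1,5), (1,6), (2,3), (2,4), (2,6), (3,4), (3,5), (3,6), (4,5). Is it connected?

Step 1: Build adjacency list from edges:
  1: 2, 3, 4, 5, 6
  2: 1, 3, 4, 6
  3: 1, 2, 4, 5, 6
  4: 1, 2, 3, 5
  5: 1, 3, 4
  6: 1, 2, 3

Step 2: Run BFS/DFS from vertex 1:
  Visited: {1, 2, 3, 4, 5, 6}
  Reached 6 of 6 vertices

Step 3: All 6 vertices reached from vertex 1, so the graph is connected.
Answer: Yes, the graph is connected.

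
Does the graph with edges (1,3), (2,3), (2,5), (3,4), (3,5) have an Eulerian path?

Step 1: Find the degree of each vertex:
  deg(1) = 1
  deg(2) = 2
  deg(3) = 4
  deg(4) = 1
  deg(5) = 2

Step 2: Count vertices with odd degree:
  Odd-degree vertices: 1, 4 (2 total)

Step 3: Apply Euler's theorem:
  - Eulerian circuit exists iff graph is connected and all vertices have even degree
  - Eulerian path exists iff graph is connected and has 0 or 2 odd-degree vertices

Graph is connected with exactly 2 odd-degree vertices (1, 4).
Eulerian path exists (starting and ending at the odd-degree vertices), but no Eulerian circuit.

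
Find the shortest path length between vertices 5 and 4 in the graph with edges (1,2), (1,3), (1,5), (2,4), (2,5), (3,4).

Step 1: Build adjacency list:
  1: 2, 3, 5
  2: 1, 4, 5
  3: 1, 4
  4: 2, 3
  5: 1, 2

Step 2: BFS from vertex 5 to find shortest path to 4:
  vertex 1 reached at distance 1
  vertex 2 reached at distance 1
  vertex 3 reached at distance 2
  vertex 4 reached at distance 2

Step 3: Shortest path: 5 -> 2 -> 4
Path length: 2 edges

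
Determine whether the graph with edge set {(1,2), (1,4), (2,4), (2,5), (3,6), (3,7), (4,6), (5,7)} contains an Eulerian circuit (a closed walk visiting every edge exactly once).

Step 1: Find the degree of each vertex:
  deg(1) = 2
  deg(2) = 3
  deg(3) = 2
  deg(4) = 3
  deg(5) = 2
  deg(6) = 2
  deg(7) = 2

Step 2: Count vertices with odd degree:
  Odd-degree vertices: 2, 4 (2 total)

Step 3: Apply Euler's theorem:
  - Eulerian circuit exists iff graph is connected and all vertices have even degree
  - Eulerian path exists iff graph is connected and has 0 or 2 odd-degree vertices

Graph is connected with exactly 2 odd-degree vertices (2, 4).
Eulerian path exists (starting and ending at the odd-degree vertices), but no Eulerian circuit.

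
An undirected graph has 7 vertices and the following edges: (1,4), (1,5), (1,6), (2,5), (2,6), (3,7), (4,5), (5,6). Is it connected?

Step 1: Build adjacency list from edges:
  1: 4, 5, 6
  2: 5, 6
  3: 7
  4: 1, 5
  5: 1, 2, 4, 6
  6: 1, 2, 5
  7: 3

Step 2: Run BFS/DFS from vertex 1:
  Visited: {1, 4, 5, 6, 2}
  Reached 5 of 7 vertices

Step 3: Only 5 of 7 vertices reached. Graph is disconnected.
Connected components: {1, 2, 4, 5, 6}, {3, 7}
Answer: No, the graph is not connected (2 components).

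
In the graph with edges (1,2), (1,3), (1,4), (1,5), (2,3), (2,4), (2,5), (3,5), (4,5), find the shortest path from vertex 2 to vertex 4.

Step 1: Build adjacency list:
  1: 2, 3, 4, 5
  2: 1, 3, 4, 5
  3: 1, 2, 5
  4: 1, 2, 5
  5: 1, 2, 3, 4

Step 2: BFS from vertex 2 to find shortest path to 4:
  vertex 1 reached at distance 1
  vertex 3 reached at distance 1
  vertex 4 reached at distance 1

Step 3: Shortest path: 2 -> 4
Path length: 1 edge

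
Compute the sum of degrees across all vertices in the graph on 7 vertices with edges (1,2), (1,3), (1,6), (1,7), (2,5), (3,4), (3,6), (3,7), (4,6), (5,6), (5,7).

Step 1: Count edges incident to each vertex:
  deg(1) = 4 (neighbors: 2, 3, 6, 7)
  deg(2) = 2 (neighbors: 1, 5)
  deg(3) = 4 (neighbors: 1, 4, 6, 7)
  deg(4) = 2 (neighbors: 3, 6)
  deg(5) = 3 (neighbors: 2, 6, 7)
  deg(6) = 4 (neighbors: 1, 3, 4, 5)
  deg(7) = 3 (neighbors: 1, 3, 5)

Step 2: Sum all degrees:
  4 + 2 + 4 + 2 + 3 + 4 + 3 = 22

Verification: sum of degrees = 2 * |E| = 2 * 11 = 22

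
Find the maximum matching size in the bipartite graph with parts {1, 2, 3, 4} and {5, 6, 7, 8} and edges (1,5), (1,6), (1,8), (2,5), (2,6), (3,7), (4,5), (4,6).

Step 1: List the neighbors of each left vertex:
  1: 5, 6, 8
  2: 5, 6
  3: 7
  4: 5, 6

Step 2: Greedily match left vertices, then look for augmenting paths:
  Match 1 -- 8
  Match 2 -- 6
  Match 3 -- 7
  Match 4 -- 5
  No augmenting path remains.

Step 3: Verify this is maximum:
  Matching size 4 = min(|L|, |R|) = min(4, 4), which is an upper bound, so this matching is maximum.

Maximum matching: {(1,8), (2,6), (3,7), (4,5)}
Size: 4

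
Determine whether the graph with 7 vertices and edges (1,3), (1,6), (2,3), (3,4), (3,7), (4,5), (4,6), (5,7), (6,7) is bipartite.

Step 1: Attempt 2-coloring using BFS:
  Start at vertex 1, assign color 0
  Color vertex 3 with color 1 (neighbor of 1)
  Color vertex 6 with color 1 (neighbor of 1)
  Color vertex 2 with color 0 (neighbor of 3)
  Color vertex 4 with color 0 (neighbor of 3)
  Color vertex 7 with color 0 (neighbor of 3)
  Color vertex 5 with color 1 (neighbor of 4)

Step 2: 2-coloring succeeded. No conflicts found.
  Set A (color 0): {1, 2, 4, 7}
  Set B (color 1): {3, 5, 6}

The graph is bipartite with partition {1, 2, 4, 7}, {3, 5, 6}.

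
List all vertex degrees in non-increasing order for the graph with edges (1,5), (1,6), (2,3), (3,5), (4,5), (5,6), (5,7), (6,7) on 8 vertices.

Step 1: Count edges incident to each vertex:
  deg(1) = 2 (neighbors: 5, 6)
  deg(2) = 1 (neighbors: 3)
  deg(3) = 2 (neighbors: 2, 5)
  deg(4) = 1 (neighbors: 5)
  deg(5) = 5 (neighbors: 1, 3, 4, 6, 7)
  deg(6) = 3 (neighbors: 1, 5, 7)
  deg(7) = 2 (neighbors: 5, 6)
  deg(8) = 0 (neighbors: none)

Step 2: Sort degrees in non-increasing order:
  Degrees: [2, 1, 2, 1, 5, 3, 2, 0] -> sorted: [5, 3, 2, 2, 2, 1, 1, 0]

Degree sequence: [5, 3, 2, 2, 2, 1, 1, 0]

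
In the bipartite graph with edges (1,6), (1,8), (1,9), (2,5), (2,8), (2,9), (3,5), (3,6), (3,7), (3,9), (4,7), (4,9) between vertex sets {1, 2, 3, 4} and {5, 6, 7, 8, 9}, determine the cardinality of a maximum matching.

Step 1: List the neighbors of each left vertex:
  1: 6, 8, 9
  2: 5, 8, 9
  3: 5, 6, 7, 9
  4: 7, 9

Step 2: Greedily match left vertices, then look for augmenting paths:
  Match 1 -- 6
  Match 2 -- 5
  Match 3 -- 7
  Match 4 -- 9
  No augmenting path remains.

Step 3: Verify this is maximum:
  Matching size 4 = min(|L|, |R|) = min(4, 5), which is an upper bound, so this matching is maximum.

Maximum matching: {(1,6), (2,5), (3,7), (4,9)}
Size: 4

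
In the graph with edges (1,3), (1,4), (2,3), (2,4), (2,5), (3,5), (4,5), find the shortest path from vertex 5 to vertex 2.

Step 1: Build adjacency list:
  1: 3, 4
  2: 3, 4, 5
  3: 1, 2, 5
  4: 1, 2, 5
  5: 2, 3, 4

Step 2: BFS from vertex 5 to find shortest path to 2:
  vertex 2 reached at distance 1

Step 3: Shortest path: 5 -> 2
Path length: 1 edge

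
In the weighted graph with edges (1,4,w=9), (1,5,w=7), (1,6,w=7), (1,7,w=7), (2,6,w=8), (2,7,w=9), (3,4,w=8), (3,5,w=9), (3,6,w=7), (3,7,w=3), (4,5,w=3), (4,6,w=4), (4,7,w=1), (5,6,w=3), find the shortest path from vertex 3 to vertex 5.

Step 1: Build adjacency list with weights:
  1: 4(w=9), 5(w=7), 6(w=7), 7(w=7)
  2: 6(w=8), 7(w=9)
  3: 4(w=8), 5(w=9), 6(w=7), 7(w=3)
  4: 1(w=9), 3(w=8), 5(w=3), 6(w=4), 7(w=1)
  5: 1(w=7), 3(w=9), 4(w=3), 6(w=3)
  6: 1(w=7), 2(w=8), 3(w=7), 4(w=4), 5(w=3)
  7: 1(w=7), 2(w=9), 3(w=3), 4(w=1)

Step 2: Apply Dijkstra's algorithm from vertex 3:
  Visit vertex 3 (distance=0)
    Update dist[4] = 8
    Update dist[5] = 9
    Update dist[6] = 7
    Update dist[7] = 3
  Visit vertex 7 (distance=3)
    Update dist[1] = 10
    Update dist[2] = 12
    Update dist[4] = 4
  Visit vertex 4 (distance=4)
    Update dist[5] = 7
  Visit vertex 5 (distance=7)

Step 3: Shortest path: 3 -> 7 -> 4 -> 5
Total weight: 3 + 1 + 3 = 7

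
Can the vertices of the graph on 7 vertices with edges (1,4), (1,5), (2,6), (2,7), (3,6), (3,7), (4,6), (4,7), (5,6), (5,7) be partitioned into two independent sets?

Step 1: Attempt 2-coloring using BFS:
  Start at vertex 1, assign color 0
  Color vertex 4 with color 1 (neighbor of 1)
  Color vertex 5 with color 1 (neighbor of 1)
  Color vertex 6 with color 0 (neighbor of 4)
  Color vertex 7 with color 0 (neighbor of 4)
  Color vertex 2 with color 1 (neighbor of 6)
  Color vertex 3 with color 1 (neighbor of 6)

Step 2: 2-coloring succeeded. No conflicts found.
  Set A (color 0): {1, 6, 7}
  Set B (color 1): {2, 3, 4, 5}

The graph is bipartite with partition {1, 6, 7}, {2, 3, 4, 5}.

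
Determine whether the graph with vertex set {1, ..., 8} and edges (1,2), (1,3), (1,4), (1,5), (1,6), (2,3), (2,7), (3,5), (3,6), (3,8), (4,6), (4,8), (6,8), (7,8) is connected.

Step 1: Build adjacency list from edges:
  1: 2, 3, 4, 5, 6
  2: 1, 3, 7
  3: 1, 2, 5, 6, 8
  4: 1, 6, 8
  5: 1, 3
  6: 1, 3, 4, 8
  7: 2, 8
  8: 3, 4, 6, 7

Step 2: Run BFS/DFS from vertex 1:
  Visited: {1, 2, 3, 4, 5, 6, 7, 8}
  Reached 8 of 8 vertices

Step 3: All 8 vertices reached from vertex 1, so the graph is connected.
Answer: Yes, the graph is connected.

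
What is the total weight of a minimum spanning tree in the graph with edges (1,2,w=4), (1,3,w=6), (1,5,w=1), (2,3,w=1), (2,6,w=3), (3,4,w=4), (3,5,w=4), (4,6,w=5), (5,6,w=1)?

Apply Kruskal's algorithm (sort edges by weight, add if no cycle):

Sorted edges by weight:
  (1,5) w=1
  (2,3) w=1
  (5,6) w=1
  (2,6) w=3
  (1,2) w=4
  (3,4) w=4
  (3,5) w=4
  (4,6) w=5
  (1,3) w=6

Add edge (1,5) w=1 -- no cycle. Running total: 1
Add edge (2,3) w=1 -- no cycle. Running total: 2
Add edge (5,6) w=1 -- no cycle. Running total: 3
Add edge (2,6) w=3 -- no cycle. Running total: 6
Skip edge (1,2) w=4 -- would create cycle
Add edge (3,4) w=4 -- no cycle. Running total: 10

MST edges: (1,5,w=1), (2,3,w=1), (5,6,w=1), (2,6,w=3), (3,4,w=4)
Total MST weight: 1 + 1 + 1 + 3 + 4 = 10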